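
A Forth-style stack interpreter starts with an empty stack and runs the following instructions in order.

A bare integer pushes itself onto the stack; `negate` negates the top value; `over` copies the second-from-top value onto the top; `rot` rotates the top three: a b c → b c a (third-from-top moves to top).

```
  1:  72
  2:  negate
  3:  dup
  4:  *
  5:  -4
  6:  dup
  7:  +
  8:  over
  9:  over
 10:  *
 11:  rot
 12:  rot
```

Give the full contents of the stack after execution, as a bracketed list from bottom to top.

[-41472, 5184, -8]

72     -> [72]
negate -> [-72]
dup    -> [-72, -72]
*      -> [5184]
-4     -> [5184, -4]
dup    -> [5184, -4, -4]
+      -> [5184, -8]
over   -> [5184, -8, 5184]
over   -> [5184, -8, 5184, -8]
*      -> [5184, -8, -41472]
rot    -> [-8, -41472, 5184]
rot    -> [-41472, 5184, -8]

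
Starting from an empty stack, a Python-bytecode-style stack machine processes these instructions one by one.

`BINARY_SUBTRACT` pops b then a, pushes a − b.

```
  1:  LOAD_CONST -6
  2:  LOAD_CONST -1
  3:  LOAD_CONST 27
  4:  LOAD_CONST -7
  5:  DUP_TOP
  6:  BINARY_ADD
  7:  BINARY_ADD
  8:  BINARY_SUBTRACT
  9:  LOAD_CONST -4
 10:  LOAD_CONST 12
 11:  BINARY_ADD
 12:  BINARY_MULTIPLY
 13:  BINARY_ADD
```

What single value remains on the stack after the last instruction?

-118

LOAD_CONST -6    -6
LOAD_CONST -1    -6 -1
LOAD_CONST 27    -6 -1 27
LOAD_CONST -7    -6 -1 27 -7
DUP_TOP          -6 -1 27 -7 -7
BINARY_ADD       -6 -1 27 -14
BINARY_ADD       -6 -1 13
BINARY_SUBTRACT  -6 -14
LOAD_CONST -4    -6 -14 -4
LOAD_CONST 12    -6 -14 -4 12
BINARY_ADD       -6 -14 8
BINARY_MULTIPLY  -6 -112
BINARY_ADD       -118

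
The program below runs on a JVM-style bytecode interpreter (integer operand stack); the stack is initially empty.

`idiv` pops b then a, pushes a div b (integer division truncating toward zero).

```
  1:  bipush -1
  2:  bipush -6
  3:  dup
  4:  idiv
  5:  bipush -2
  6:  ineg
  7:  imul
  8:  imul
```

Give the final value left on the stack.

bipush -1  -1
bipush -6  -1 -6
dup        -1 -6 -6
idiv       -1 1
bipush -2  -1 1 -2
ineg       -1 1 2
imul       -1 2
imul       -2

-2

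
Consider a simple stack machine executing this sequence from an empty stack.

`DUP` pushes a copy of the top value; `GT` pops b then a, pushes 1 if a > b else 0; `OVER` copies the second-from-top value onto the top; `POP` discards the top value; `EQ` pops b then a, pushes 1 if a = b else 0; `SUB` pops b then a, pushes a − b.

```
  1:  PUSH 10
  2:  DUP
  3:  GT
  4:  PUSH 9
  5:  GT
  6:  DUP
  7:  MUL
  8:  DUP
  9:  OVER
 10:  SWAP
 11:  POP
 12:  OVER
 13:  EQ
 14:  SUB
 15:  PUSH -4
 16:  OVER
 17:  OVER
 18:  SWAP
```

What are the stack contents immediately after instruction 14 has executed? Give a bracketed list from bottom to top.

[-1]

PUSH 10  10
DUP      10 10
GT       0
PUSH 9   0 9
GT       0
DUP      0 0
MUL      0
DUP      0 0
OVER     0 0 0
SWAP     0 0 0
POP      0 0
OVER     0 0 0
EQ       0 1
SUB      -1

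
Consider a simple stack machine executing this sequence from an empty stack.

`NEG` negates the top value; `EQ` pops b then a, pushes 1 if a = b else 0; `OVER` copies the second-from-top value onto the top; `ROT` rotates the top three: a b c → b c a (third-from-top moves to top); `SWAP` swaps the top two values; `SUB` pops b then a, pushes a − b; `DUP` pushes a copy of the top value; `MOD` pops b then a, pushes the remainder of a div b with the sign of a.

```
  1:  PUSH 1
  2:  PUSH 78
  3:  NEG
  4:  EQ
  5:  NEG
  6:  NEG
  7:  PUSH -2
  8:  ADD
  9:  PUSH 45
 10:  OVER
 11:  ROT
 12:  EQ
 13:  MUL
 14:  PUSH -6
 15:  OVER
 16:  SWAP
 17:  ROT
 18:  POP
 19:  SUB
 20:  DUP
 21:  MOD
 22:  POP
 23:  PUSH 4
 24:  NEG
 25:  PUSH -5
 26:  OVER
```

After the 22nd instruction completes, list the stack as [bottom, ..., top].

PUSH 1  → 1
PUSH 78 → 1 78
NEG     → 1 -78
EQ      → 0
NEG     → 0
NEG     → 0
PUSH -2 → 0 -2
ADD     → -2
PUSH 45 → -2 45
OVER    → -2 45 -2
ROT     → 45 -2 -2
EQ      → 45 1
MUL     → 45
PUSH -6 → 45 -6
OVER    → 45 -6 45
SWAP    → 45 45 -6
ROT     → 45 -6 45
POP     → 45 -6
SUB     → 51
DUP     → 51 51
MOD     → 0
POP     → (empty)

[]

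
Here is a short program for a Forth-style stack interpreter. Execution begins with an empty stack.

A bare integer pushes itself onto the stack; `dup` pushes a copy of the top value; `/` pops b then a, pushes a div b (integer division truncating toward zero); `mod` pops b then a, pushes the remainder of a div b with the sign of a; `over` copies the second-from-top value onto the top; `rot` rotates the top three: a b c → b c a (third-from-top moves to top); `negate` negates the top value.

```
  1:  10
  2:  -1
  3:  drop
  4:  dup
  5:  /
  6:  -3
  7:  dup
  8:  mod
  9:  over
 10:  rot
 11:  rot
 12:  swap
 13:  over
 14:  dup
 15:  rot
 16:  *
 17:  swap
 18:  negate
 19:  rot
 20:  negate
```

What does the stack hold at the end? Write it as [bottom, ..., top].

10     → [10]
-1     → [10, -1]
drop   → [10]
dup    → [10, 10]
/      → [1]
-3     → [1, -3]
dup    → [1, -3, -3]
mod    → [1, 0]
over   → [1, 0, 1]
rot    → [0, 1, 1]
rot    → [1, 1, 0]
swap   → [1, 0, 1]
over   → [1, 0, 1, 0]
dup    → [1, 0, 1, 0, 0]
rot    → [1, 0, 0, 0, 1]
*      → [1, 0, 0, 0]
swap   → [1, 0, 0, 0]
negate → [1, 0, 0, 0]
rot    → [1, 0, 0, 0]
negate → [1, 0, 0, 0]

[1, 0, 0, 0]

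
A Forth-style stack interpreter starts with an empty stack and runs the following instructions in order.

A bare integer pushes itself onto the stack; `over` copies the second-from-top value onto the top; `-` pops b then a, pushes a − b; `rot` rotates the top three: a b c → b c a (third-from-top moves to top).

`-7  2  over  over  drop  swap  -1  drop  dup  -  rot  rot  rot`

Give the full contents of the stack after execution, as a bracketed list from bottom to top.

[-7, -7, 0]

-7   → -7
2    → -7 2
over → -7 2 -7
over → -7 2 -7 2
drop → -7 2 -7
swap → -7 -7 2
-1   → -7 -7 2 -1
drop → -7 -7 2
dup  → -7 -7 2 2
-    → -7 -7 0
rot  → -7 0 -7
rot  → 0 -7 -7
rot  → -7 -7 0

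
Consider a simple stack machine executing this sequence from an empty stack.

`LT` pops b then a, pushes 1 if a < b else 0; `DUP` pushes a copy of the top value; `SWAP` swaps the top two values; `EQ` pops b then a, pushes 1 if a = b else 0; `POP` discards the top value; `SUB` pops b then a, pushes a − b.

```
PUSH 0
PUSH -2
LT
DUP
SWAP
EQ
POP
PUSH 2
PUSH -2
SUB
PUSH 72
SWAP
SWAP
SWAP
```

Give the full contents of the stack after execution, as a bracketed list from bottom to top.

PUSH 0  : [0]
PUSH -2 : [0, -2]
LT      : [0]
DUP     : [0, 0]
SWAP    : [0, 0]
EQ      : [1]
POP     : []
PUSH 2  : [2]
PUSH -2 : [2, -2]
SUB     : [4]
PUSH 72 : [4, 72]
SWAP    : [72, 4]
SWAP    : [4, 72]
SWAP    : [72, 4]

[72, 4]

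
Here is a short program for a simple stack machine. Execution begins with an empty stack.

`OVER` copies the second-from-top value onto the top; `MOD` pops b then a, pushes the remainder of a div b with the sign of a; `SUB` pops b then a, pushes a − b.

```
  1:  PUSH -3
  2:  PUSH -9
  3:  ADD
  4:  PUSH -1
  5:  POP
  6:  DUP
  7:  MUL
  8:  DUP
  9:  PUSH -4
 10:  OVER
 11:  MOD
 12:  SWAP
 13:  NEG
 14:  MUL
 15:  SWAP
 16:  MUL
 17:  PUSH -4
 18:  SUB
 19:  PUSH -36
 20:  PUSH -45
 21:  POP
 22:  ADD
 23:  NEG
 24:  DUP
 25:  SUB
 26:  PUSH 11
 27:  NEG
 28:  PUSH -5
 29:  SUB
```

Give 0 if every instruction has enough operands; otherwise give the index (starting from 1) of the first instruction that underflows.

0

PUSH -3   -3
PUSH -9   -3 -9
ADD       -12
PUSH -1   -12 -1
POP       -12
DUP       -12 -12
MUL       144
DUP       144 144
PUSH -4   144 144 -4
OVER      144 144 -4 144
MOD       144 144 -4
SWAP      144 -4 144
NEG       144 -4 -144
MUL       144 576
SWAP      576 144
MUL       82944
PUSH -4   82944 -4
SUB       82948
PUSH -36  82948 -36
PUSH -45  82948 -36 -45
POP       82948 -36
ADD       82912
NEG       -82912
DUP       -82912 -82912
SUB       0
PUSH 11   0 11
NEG       0 -11
PUSH -5   0 -11 -5
SUB       0 -6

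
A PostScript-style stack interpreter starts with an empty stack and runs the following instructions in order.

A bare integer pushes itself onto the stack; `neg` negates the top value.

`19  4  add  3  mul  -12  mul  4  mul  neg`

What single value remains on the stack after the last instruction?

3312

19   19
4    19 4
add  23
3    23 3
mul  69
-12  69 -12
mul  -828
4    -828 4
mul  -3312
neg  3312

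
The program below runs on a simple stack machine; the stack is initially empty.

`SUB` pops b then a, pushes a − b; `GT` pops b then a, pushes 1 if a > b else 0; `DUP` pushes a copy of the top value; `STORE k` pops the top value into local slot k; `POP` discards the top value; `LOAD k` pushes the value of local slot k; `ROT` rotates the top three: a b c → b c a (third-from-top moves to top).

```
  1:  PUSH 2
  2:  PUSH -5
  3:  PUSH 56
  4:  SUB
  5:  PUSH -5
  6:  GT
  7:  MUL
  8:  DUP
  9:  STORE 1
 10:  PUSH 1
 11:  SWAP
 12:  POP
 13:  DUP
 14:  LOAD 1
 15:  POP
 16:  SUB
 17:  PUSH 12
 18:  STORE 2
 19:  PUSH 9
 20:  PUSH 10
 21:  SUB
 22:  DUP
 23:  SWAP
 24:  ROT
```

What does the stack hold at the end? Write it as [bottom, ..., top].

PUSH 2  -> 2
PUSH -5 -> 2 -5
PUSH 56 -> 2 -5 56
SUB     -> 2 -61
PUSH -5 -> 2 -61 -5
GT      -> 2 0
MUL     -> 0
DUP     -> 0 0
STORE 1 -> 0
PUSH 1  -> 0 1
SWAP    -> 1 0
POP     -> 1
DUP     -> 1 1
LOAD 1  -> 1 1 0
POP     -> 1 1
SUB     -> 0
PUSH 12 -> 0 12
STORE 2 -> 0
PUSH 9  -> 0 9
PUSH 10 -> 0 9 10
SUB     -> 0 -1
DUP     -> 0 -1 -1
SWAP    -> 0 -1 -1
ROT     -> -1 -1 0

[-1, -1, 0]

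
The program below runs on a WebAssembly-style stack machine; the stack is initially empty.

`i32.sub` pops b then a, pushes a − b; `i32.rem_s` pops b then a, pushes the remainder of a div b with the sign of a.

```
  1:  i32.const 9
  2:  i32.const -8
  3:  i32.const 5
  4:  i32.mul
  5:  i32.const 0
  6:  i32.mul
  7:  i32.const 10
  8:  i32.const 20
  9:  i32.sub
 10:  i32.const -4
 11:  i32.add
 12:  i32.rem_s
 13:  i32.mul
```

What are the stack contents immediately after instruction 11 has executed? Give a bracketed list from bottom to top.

i32.const 9   9
i32.const -8  9 -8
i32.const 5   9 -8 5
i32.mul       9 -40
i32.const 0   9 -40 0
i32.mul       9 0
i32.const 10  9 0 10
i32.const 20  9 0 10 20
i32.sub       9 0 -10
i32.const -4  9 0 -10 -4
i32.add       9 0 -14

[9, 0, -14]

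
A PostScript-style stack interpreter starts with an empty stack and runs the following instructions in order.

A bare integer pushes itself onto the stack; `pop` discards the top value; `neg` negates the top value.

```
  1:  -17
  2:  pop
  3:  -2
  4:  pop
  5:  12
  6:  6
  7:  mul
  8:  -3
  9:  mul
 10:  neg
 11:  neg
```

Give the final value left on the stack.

-17 : -17
pop : (empty)
-2  : -2
pop : (empty)
12  : 12
6   : 12 6
mul : 72
-3  : 72 -3
mul : -216
neg : 216
neg : -216

-216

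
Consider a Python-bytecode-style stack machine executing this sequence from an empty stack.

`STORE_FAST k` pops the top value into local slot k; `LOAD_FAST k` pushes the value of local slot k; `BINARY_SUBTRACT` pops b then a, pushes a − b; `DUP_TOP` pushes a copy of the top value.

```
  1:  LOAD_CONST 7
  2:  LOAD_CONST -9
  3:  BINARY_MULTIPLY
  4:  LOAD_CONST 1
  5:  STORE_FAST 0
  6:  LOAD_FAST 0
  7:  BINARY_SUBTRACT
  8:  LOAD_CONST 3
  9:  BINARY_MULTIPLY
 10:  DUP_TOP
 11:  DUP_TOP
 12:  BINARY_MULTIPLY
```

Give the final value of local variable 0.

LOAD_CONST 7    : 7
LOAD_CONST -9   : 7 -9
BINARY_MULTIPLY : -63
LOAD_CONST 1    : -63 1
STORE_FAST 0    : -63
LOAD_FAST 0     : -63 1
BINARY_SUBTRACT : -64
LOAD_CONST 3    : -64 3
BINARY_MULTIPLY : -192
DUP_TOP         : -192 -192
DUP_TOP         : -192 -192 -192
BINARY_MULTIPLY : -192 36864

1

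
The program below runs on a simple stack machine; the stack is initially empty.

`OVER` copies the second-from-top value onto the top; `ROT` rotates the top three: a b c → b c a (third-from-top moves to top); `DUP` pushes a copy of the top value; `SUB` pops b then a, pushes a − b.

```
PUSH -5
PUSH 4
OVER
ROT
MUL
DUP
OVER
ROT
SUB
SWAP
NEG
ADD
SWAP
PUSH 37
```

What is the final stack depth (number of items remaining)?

3

PUSH -5 → [-5]
PUSH 4  → [-5, 4]
OVER    → [-5, 4, -5]
ROT     → [4, -5, -5]
MUL     → [4, 25]
DUP     → [4, 25, 25]
OVER    → [4, 25, 25, 25]
ROT     → [4, 25, 25, 25]
SUB     → [4, 25, 0]
SWAP    → [4, 0, 25]
NEG     → [4, 0, -25]
ADD     → [4, -25]
SWAP    → [-25, 4]
PUSH 37 → [-25, 4, 37]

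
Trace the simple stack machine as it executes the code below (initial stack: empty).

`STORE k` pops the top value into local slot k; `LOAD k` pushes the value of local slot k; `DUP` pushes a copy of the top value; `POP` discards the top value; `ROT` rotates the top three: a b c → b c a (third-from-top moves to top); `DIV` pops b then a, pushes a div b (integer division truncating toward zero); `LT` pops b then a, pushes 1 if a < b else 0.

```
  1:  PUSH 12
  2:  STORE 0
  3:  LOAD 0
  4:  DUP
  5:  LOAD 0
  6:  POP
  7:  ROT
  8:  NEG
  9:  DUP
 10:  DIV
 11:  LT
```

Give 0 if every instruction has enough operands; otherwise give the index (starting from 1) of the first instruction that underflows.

7

PUSH 12 : 12
STORE 0 : (empty)
LOAD 0  : 12
DUP     : 12 12
LOAD 0  : 12 12 12
POP     : 12 12
ROT  — needs 3 operands, stack has 2 → underflow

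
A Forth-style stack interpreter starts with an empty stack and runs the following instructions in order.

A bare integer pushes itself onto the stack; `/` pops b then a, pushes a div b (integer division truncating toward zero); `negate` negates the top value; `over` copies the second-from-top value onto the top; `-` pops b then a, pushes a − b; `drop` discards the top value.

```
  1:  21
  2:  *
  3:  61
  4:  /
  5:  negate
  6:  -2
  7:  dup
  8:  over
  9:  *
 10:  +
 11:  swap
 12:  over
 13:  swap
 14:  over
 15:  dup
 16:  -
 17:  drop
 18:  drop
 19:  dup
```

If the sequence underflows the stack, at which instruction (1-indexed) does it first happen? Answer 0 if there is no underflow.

21 -> [21]
*  — needs 2 operands, stack has 1 → underflow

2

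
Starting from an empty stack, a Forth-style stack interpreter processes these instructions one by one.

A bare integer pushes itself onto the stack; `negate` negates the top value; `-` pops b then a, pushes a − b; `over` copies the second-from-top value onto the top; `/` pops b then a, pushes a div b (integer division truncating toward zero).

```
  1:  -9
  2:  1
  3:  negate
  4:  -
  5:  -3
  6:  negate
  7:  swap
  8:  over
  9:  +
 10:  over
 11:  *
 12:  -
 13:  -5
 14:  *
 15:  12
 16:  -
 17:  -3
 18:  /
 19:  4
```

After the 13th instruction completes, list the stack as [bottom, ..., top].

-9     → [-9]
1      → [-9, 1]
negate → [-9, -1]
-      → [-8]
-3     → [-8, -3]
negate → [-8, 3]
swap   → [3, -8]
over   → [3, -8, 3]
+      → [3, -5]
over   → [3, -5, 3]
*      → [3, -15]
-      → [18]
-5     → [18, -5]

[18, -5]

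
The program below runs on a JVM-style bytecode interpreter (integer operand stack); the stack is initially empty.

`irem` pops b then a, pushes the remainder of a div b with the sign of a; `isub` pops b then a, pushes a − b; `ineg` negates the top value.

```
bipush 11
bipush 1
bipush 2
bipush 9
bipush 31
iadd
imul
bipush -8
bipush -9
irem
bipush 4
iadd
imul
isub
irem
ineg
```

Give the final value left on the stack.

-11

bipush 11 → [11]
bipush 1  → [11, 1]
bipush 2  → [11, 1, 2]
bipush 9  → [11, 1, 2, 9]
bipush 31 → [11, 1, 2, 9, 31]
iadd      → [11, 1, 2, 40]
imul      → [11, 1, 80]
bipush -8 → [11, 1, 80, -8]
bipush -9 → [11, 1, 80, -8, -9]
irem      → [11, 1, 80, -8]
bipush 4  → [11, 1, 80, -8, 4]
iadd      → [11, 1, 80, -4]
imul      → [11, 1, -320]
isub      → [11, 321]
irem      → [11]
ineg      → [-11]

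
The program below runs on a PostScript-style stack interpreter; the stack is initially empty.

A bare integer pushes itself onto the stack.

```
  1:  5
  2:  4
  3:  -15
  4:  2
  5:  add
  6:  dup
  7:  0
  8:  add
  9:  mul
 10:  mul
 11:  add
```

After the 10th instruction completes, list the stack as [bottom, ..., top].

[5, 676]

5   -> 5
4   -> 5 4
-15 -> 5 4 -15
2   -> 5 4 -15 2
add -> 5 4 -13
dup -> 5 4 -13 -13
0   -> 5 4 -13 -13 0
add -> 5 4 -13 -13
mul -> 5 4 169
mul -> 5 676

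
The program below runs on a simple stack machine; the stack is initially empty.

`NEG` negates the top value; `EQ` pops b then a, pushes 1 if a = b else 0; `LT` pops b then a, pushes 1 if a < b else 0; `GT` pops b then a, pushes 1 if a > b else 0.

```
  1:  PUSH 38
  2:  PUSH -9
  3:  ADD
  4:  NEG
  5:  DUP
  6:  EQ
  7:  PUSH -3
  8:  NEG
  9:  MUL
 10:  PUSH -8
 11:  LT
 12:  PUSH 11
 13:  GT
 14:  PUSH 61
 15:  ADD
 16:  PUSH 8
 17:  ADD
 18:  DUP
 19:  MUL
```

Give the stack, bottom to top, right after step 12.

[0, 11]

PUSH 38 -> 38
PUSH -9 -> 38 -9
ADD     -> 29
NEG     -> -29
DUP     -> -29 -29
EQ      -> 1
PUSH -3 -> 1 -3
NEG     -> 1 3
MUL     -> 3
PUSH -8 -> 3 -8
LT      -> 0
PUSH 11 -> 0 11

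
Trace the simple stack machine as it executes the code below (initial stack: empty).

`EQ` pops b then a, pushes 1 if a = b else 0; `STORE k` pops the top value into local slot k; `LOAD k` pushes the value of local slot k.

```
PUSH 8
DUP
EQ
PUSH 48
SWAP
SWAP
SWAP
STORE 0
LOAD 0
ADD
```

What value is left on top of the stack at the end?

49

PUSH 8  → 8
DUP     → 8 8
EQ      → 1
PUSH 48 → 1 48
SWAP    → 48 1
SWAP    → 1 48
SWAP    → 48 1
STORE 0 → 48
LOAD 0  → 48 1
ADD     → 49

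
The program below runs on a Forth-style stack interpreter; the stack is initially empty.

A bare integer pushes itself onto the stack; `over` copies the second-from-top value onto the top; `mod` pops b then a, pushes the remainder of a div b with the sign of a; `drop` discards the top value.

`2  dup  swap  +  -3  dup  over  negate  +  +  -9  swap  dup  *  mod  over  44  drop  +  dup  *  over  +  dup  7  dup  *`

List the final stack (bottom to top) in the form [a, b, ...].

2       2
dup     2 2
swap    2 2
+       4
-3      4 -3
dup     4 -3 -3
over    4 -3 -3 -3
negate  4 -3 -3 3
+       4 -3 0
+       4 -3
-9      4 -3 -9
swap    4 -9 -3
dup     4 -9 -3 -3
*       4 -9 9
mod     4 0
over    4 0 4
44      4 0 4 44
drop    4 0 4
+       4 4
dup     4 4 4
*       4 16
over    4 16 4
+       4 20
dup     4 20 20
7       4 20 20 7
dup     4 20 20 7 7
*       4 20 20 49

[4, 20, 20, 49]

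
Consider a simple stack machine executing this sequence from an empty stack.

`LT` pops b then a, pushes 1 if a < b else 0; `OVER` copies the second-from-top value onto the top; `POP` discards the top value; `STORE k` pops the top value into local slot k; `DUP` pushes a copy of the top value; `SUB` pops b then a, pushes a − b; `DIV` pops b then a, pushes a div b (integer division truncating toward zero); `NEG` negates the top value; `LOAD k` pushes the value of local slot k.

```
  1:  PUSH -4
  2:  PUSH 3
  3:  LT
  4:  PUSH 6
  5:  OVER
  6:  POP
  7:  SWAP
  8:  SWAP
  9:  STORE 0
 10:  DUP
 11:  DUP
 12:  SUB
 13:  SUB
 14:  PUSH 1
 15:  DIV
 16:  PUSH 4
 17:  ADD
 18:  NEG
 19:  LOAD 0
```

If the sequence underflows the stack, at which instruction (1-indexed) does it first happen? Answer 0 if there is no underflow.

PUSH -4 -> [-4]
PUSH 3  -> [-4, 3]
LT      -> [1]
PUSH 6  -> [1, 6]
OVER    -> [1, 6, 1]
POP     -> [1, 6]
SWAP    -> [6, 1]
SWAP    -> [1, 6]
STORE 0 -> [1]
DUP     -> [1, 1]
DUP     -> [1, 1, 1]
SUB     -> [1, 0]
SUB     -> [1]
PUSH 1  -> [1, 1]
DIV     -> [1]
PUSH 4  -> [1, 4]
ADD     -> [5]
NEG     -> [-5]
LOAD 0  -> [-5, 6]

0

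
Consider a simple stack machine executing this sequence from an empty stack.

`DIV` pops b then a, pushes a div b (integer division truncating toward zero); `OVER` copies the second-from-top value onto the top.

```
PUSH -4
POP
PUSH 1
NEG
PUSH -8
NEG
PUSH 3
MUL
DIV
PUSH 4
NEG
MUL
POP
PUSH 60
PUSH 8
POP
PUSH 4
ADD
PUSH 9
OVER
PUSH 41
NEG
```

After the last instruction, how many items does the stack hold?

4

PUSH -4 → [-4]
POP     → []
PUSH 1  → [1]
NEG     → [-1]
PUSH -8 → [-1, -8]
NEG     → [-1, 8]
PUSH 3  → [-1, 8, 3]
MUL     → [-1, 24]
DIV     → [0]
PUSH 4  → [0, 4]
NEG     → [0, -4]
MUL     → [0]
POP     → []
PUSH 60 → [60]
PUSH 8  → [60, 8]
POP     → [60]
PUSH 4  → [60, 4]
ADD     → [64]
PUSH 9  → [64, 9]
OVER    → [64, 9, 64]
PUSH 41 → [64, 9, 64, 41]
NEG     → [64, 9, 64, -41]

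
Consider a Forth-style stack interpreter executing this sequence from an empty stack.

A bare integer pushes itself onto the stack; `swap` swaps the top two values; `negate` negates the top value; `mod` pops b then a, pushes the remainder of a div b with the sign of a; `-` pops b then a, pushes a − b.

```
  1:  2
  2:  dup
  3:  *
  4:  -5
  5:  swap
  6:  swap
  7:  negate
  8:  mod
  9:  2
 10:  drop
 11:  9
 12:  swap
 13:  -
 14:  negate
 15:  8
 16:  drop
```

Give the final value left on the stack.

-5

2      : 2
dup    : 2 2
*      : 4
-5     : 4 -5
swap   : -5 4
swap   : 4 -5
negate : 4 5
mod    : 4
2      : 4 2
drop   : 4
9      : 4 9
swap   : 9 4
-      : 5
negate : -5
8      : -5 8
drop   : -5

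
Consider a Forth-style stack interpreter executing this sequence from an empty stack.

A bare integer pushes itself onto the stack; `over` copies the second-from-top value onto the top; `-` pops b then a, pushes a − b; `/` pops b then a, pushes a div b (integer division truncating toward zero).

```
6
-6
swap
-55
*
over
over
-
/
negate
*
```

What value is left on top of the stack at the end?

6       6
-6      6 -6
swap    -6 6
-55     -6 6 -55
*       -6 -330
over    -6 -330 -6
over    -6 -330 -6 -330
-       -6 -330 324
/       -6 -1
negate  -6 1
*       -6

-6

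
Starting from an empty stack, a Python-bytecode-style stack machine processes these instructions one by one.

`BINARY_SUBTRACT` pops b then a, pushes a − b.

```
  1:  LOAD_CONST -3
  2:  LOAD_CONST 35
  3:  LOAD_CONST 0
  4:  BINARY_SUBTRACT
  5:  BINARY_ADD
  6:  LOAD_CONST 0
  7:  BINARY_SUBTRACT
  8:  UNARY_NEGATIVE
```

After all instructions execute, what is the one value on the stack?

LOAD_CONST -3   → -3
LOAD_CONST 35   → -3 35
LOAD_CONST 0    → -3 35 0
BINARY_SUBTRACT → -3 35
BINARY_ADD      → 32
LOAD_CONST 0    → 32 0
BINARY_SUBTRACT → 32
UNARY_NEGATIVE  → -32

-32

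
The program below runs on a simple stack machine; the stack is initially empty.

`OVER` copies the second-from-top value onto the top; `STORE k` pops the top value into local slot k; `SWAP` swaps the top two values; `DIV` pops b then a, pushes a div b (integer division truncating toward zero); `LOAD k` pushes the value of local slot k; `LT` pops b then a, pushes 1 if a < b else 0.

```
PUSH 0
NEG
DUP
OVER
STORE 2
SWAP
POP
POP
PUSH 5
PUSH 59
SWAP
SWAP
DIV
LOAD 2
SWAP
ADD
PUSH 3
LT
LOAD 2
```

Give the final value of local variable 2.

PUSH 0  : 0
NEG     : 0
DUP     : 0 0
OVER    : 0 0 0
STORE 2 : 0 0
SWAP    : 0 0
POP     : 0
POP     : (empty)
PUSH 5  : 5
PUSH 59 : 5 59
SWAP    : 59 5
SWAP    : 5 59
DIV     : 0
LOAD 2  : 0 0
SWAP    : 0 0
ADD     : 0
PUSH 3  : 0 3
LT      : 1
LOAD 2  : 1 0

0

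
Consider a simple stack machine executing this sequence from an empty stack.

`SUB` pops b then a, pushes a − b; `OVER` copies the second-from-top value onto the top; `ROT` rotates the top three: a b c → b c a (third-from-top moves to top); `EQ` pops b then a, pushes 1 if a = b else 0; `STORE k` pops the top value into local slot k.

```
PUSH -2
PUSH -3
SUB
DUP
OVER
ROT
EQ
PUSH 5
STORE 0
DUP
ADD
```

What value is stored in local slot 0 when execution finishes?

PUSH -2 : [-2]
PUSH -3 : [-2, -3]
SUB     : [1]
DUP     : [1, 1]
OVER    : [1, 1, 1]
ROT     : [1, 1, 1]
EQ      : [1, 1]
PUSH 5  : [1, 1, 5]
STORE 0 : [1, 1]
DUP     : [1, 1, 1]
ADD     : [1, 2]

5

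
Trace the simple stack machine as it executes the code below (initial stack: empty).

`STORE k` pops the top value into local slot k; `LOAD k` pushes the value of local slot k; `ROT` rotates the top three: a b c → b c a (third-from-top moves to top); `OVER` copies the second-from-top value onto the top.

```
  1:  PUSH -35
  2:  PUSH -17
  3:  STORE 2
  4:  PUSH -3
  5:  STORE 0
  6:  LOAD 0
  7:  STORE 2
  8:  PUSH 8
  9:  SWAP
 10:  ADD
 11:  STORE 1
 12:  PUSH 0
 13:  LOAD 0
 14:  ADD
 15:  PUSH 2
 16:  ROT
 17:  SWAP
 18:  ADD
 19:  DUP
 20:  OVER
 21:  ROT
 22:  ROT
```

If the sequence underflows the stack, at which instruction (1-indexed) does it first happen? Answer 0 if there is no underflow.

PUSH -35  [-35]
PUSH -17  [-35, -17]
STORE 2   [-35]
PUSH -3   [-35, -3]
STORE 0   [-35]
LOAD 0    [-35, -3]
STORE 2   [-35]
PUSH 8    [-35, 8]
SWAP      [8, -35]
ADD       [-27]
STORE 1   []
PUSH 0    [0]
LOAD 0    [0, -3]
ADD       [-3]
PUSH 2    [-3, 2]
ROT  — needs 3 operands, stack has 2 → underflow

16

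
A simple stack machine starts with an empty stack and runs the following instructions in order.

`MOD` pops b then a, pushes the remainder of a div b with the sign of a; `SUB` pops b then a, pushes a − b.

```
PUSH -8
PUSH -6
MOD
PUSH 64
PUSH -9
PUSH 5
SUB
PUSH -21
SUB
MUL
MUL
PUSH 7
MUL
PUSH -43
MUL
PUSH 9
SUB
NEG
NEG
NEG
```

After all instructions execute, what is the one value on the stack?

-269687

PUSH -8  → [-8]
PUSH -6  → [-8, -6]
MOD      → [-2]
PUSH 64  → [-2, 64]
PUSH -9  → [-2, 64, -9]
PUSH 5   → [-2, 64, -9, 5]
SUB      → [-2, 64, -14]
PUSH -21 → [-2, 64, -14, -21]
SUB      → [-2, 64, 7]
MUL      → [-2, 448]
MUL      → [-896]
PUSH 7   → [-896, 7]
MUL      → [-6272]
PUSH -43 → [-6272, -43]
MUL      → [269696]
PUSH 9   → [269696, 9]
SUB      → [269687]
NEG      → [-269687]
NEG      → [269687]
NEG      → [-269687]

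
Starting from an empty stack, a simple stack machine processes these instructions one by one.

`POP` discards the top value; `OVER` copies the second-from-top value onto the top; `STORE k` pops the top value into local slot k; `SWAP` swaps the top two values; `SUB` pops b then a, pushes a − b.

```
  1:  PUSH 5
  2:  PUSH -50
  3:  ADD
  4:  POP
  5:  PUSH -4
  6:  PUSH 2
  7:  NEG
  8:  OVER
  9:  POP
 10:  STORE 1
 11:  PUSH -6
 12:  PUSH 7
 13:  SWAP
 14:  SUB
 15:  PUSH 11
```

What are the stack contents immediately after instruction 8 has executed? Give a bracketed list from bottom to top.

[-4, -2, -4]

PUSH 5   → 5
PUSH -50 → 5 -50
ADD      → -45
POP      → (empty)
PUSH -4  → -4
PUSH 2   → -4 2
NEG      → -4 -2
OVER     → -4 -2 -4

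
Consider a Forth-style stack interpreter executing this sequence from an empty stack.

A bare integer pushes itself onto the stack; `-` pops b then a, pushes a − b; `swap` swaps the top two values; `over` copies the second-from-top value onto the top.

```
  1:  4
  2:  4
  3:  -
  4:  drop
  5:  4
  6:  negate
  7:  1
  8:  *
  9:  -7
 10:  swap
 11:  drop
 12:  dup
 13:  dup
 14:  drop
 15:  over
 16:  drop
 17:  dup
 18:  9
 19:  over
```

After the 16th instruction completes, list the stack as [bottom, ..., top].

4       4
4       4 4
-       0
drop    (empty)
4       4
negate  -4
1       -4 1
*       -4
-7      -4 -7
swap    -7 -4
drop    -7
dup     -7 -7
dup     -7 -7 -7
drop    -7 -7
over    -7 -7 -7
drop    -7 -7

[-7, -7]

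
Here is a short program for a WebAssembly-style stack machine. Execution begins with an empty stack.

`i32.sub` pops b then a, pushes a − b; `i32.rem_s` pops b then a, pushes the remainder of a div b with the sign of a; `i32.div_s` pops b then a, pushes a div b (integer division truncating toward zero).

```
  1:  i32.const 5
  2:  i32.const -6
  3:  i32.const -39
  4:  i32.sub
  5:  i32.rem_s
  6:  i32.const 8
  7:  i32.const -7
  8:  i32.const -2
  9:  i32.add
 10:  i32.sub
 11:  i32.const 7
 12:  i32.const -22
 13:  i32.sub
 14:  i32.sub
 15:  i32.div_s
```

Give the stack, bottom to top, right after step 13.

i32.const 5   : 5
i32.const -6  : 5 -6
i32.const -39 : 5 -6 -39
i32.sub       : 5 33
i32.rem_s     : 5
i32.const 8   : 5 8
i32.const -7  : 5 8 -7
i32.const -2  : 5 8 -7 -2
i32.add       : 5 8 -9
i32.sub       : 5 17
i32.const 7   : 5 17 7
i32.const -22 : 5 17 7 -22
i32.sub       : 5 17 29

[5, 17, 29]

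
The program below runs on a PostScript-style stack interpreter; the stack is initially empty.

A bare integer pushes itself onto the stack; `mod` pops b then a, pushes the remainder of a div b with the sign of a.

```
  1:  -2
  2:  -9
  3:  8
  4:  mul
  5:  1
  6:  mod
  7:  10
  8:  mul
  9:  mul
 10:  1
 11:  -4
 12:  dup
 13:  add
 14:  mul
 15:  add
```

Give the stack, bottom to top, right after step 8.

-2  → -2
-9  → -2 -9
8   → -2 -9 8
mul → -2 -72
1   → -2 -72 1
mod → -2 0
10  → -2 0 10
mul → -2 0

[-2, 0]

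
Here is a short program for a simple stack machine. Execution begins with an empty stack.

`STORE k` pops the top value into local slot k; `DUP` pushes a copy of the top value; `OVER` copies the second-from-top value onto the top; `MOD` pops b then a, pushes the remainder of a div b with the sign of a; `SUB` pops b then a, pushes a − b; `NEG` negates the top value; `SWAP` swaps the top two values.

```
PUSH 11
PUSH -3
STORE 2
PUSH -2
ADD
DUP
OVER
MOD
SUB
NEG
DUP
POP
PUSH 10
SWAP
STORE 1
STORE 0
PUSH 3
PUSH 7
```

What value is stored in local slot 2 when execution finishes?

-3

PUSH 11 : 11
PUSH -3 : 11 -3
STORE 2 : 11
PUSH -2 : 11 -2
ADD     : 9
DUP     : 9 9
OVER    : 9 9 9
MOD     : 9 0
SUB     : 9
NEG     : -9
DUP     : -9 -9
POP     : -9
PUSH 10 : -9 10
SWAP    : 10 -9
STORE 1 : 10
STORE 0 : (empty)
PUSH 3  : 3
PUSH 7  : 3 7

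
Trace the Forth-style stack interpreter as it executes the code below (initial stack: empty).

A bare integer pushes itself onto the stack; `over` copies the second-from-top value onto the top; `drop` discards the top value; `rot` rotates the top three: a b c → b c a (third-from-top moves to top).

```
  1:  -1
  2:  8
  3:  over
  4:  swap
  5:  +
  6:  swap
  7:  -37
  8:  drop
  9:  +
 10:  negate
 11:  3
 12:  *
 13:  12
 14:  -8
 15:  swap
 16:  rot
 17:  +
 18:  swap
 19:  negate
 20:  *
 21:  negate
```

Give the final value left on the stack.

48

-1     → [-1]
8      → [-1, 8]
over   → [-1, 8, -1]
swap   → [-1, -1, 8]
+      → [-1, 7]
swap   → [7, -1]
-37    → [7, -1, -37]
drop   → [7, -1]
+      → [6]
negate → [-6]
3      → [-6, 3]
*      → [-18]
12     → [-18, 12]
-8     → [-18, 12, -8]
swap   → [-18, -8, 12]
rot    → [-8, 12, -18]
+      → [-8, -6]
swap   → [-6, -8]
negate → [-6, 8]
*      → [-48]
negate → [48]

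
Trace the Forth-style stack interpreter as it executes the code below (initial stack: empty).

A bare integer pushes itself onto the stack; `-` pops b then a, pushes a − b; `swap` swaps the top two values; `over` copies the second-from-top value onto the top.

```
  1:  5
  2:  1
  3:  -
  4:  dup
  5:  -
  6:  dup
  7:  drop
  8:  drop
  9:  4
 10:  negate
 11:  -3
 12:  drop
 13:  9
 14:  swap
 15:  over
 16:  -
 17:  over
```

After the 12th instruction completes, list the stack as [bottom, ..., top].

[-4]

5       5
1       5 1
-       4
dup     4 4
-       0
dup     0 0
drop    0
drop    (empty)
4       4
negate  -4
-3      -4 -3
drop    -4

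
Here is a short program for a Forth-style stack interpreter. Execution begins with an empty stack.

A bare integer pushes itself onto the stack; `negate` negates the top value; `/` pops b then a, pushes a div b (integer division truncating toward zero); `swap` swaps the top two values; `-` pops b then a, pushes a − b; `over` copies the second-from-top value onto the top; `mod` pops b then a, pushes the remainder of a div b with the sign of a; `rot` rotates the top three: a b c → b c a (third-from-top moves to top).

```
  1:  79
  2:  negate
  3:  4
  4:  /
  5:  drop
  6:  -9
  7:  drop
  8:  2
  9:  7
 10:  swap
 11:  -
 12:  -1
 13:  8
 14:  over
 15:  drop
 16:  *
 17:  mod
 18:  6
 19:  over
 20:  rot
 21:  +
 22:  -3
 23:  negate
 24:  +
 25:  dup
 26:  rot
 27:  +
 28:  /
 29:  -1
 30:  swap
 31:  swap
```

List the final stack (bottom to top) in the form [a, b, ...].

[0, -1]

79     : 79
negate : -79
4      : -79 4
/      : -19
drop   : (empty)
-9     : -9
drop   : (empty)
2      : 2
7      : 2 7
swap   : 7 2
-      : 5
-1     : 5 -1
8      : 5 -1 8
over   : 5 -1 8 -1
drop   : 5 -1 8
*      : 5 -8
mod    : 5
6      : 5 6
over   : 5 6 5
rot    : 6 5 5
+      : 6 10
-3     : 6 10 -3
negate : 6 10 3
+      : 6 13
dup    : 6 13 13
rot    : 13 13 6
+      : 13 19
/      : 0
-1     : 0 -1
swap   : -1 0
swap   : 0 -1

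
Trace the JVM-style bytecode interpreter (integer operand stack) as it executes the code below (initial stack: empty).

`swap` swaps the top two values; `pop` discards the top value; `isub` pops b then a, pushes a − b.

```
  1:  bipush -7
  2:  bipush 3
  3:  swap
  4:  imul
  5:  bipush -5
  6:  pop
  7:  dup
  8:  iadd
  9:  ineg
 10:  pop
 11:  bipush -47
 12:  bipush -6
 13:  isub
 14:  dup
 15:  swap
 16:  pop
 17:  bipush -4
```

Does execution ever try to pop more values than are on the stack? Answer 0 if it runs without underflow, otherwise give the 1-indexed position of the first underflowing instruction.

bipush -7   -7
bipush 3    -7 3
swap        3 -7
imul        -21
bipush -5   -21 -5
pop         -21
dup         -21 -21
iadd        -42
ineg        42
pop         (empty)
bipush -47  -47
bipush -6   -47 -6
isub        -41
dup         -41 -41
swap        -41 -41
pop         -41
bipush -4   -41 -4

0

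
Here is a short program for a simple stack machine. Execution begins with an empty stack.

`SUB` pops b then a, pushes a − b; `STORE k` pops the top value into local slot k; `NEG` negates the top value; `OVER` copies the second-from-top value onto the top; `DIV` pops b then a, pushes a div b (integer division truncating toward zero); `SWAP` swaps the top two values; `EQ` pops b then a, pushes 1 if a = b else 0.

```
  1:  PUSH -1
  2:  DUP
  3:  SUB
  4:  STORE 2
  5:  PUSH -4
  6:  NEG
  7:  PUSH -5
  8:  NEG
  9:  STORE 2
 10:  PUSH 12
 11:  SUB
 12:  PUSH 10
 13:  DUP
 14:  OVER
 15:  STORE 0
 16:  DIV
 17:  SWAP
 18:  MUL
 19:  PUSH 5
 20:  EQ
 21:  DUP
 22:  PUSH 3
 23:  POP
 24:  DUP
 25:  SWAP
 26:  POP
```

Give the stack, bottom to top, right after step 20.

PUSH -1 : -1
DUP     : -1 -1
SUB     : 0
STORE 2 : (empty)
PUSH -4 : -4
NEG     : 4
PUSH -5 : 4 -5
NEG     : 4 5
STORE 2 : 4
PUSH 12 : 4 12
SUB     : -8
PUSH 10 : -8 10
DUP     : -8 10 10
OVER    : -8 10 10 10
STORE 0 : -8 10 10
DIV     : -8 1
SWAP    : 1 -8
MUL     : -8
PUSH 5  : -8 5
EQ      : 0

[0]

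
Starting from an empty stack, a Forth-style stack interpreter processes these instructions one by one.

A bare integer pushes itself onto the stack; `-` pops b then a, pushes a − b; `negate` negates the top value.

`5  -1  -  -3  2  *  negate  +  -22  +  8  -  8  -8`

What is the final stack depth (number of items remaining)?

3

5      : [5]
-1     : [5, -1]
-      : [6]
-3     : [6, -3]
2      : [6, -3, 2]
*      : [6, -6]
negate : [6, 6]
+      : [12]
-22    : [12, -22]
+      : [-10]
8      : [-10, 8]
-      : [-18]
8      : [-18, 8]
-8     : [-18, 8, -8]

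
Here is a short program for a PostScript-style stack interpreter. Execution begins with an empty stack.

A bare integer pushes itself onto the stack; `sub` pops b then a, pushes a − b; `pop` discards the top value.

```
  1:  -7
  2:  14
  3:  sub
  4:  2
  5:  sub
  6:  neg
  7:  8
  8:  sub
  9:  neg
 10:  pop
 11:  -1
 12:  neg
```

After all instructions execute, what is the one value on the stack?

-7   [-7]
14   [-7, 14]
sub  [-21]
2    [-21, 2]
sub  [-23]
neg  [23]
8    [23, 8]
sub  [15]
neg  [-15]
pop  []
-1   [-1]
neg  [1]

1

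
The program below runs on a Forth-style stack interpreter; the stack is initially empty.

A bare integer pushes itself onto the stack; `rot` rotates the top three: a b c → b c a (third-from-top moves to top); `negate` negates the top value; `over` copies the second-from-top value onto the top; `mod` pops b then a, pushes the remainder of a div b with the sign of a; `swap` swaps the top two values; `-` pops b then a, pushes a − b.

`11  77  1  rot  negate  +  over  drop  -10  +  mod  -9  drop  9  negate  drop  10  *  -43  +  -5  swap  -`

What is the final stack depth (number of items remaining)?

11     -> [11]
77     -> [11, 77]
1      -> [11, 77, 1]
rot    -> [77, 1, 11]
negate -> [77, 1, -11]
+      -> [77, -10]
over   -> [77, -10, 77]
drop   -> [77, -10]
-10    -> [77, -10, -10]
+      -> [77, -20]
mod    -> [17]
-9     -> [17, -9]
drop   -> [17]
9      -> [17, 9]
negate -> [17, -9]
drop   -> [17]
10     -> [17, 10]
*      -> [170]
-43    -> [170, -43]
+      -> [127]
-5     -> [127, -5]
swap   -> [-5, 127]
-      -> [-132]

1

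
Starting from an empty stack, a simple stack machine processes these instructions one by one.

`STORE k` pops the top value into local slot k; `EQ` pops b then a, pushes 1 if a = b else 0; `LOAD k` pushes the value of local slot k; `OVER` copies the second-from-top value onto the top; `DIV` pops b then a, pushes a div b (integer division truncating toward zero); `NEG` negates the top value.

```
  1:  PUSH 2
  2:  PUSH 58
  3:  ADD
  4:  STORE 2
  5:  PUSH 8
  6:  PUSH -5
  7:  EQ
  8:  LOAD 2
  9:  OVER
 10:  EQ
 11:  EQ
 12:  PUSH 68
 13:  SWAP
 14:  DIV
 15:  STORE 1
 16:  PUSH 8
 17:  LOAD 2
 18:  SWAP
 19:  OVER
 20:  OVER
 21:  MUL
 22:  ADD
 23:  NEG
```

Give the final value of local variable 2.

PUSH 2  -> 2
PUSH 58 -> 2 58
ADD     -> 60
STORE 2 -> (empty)
PUSH 8  -> 8
PUSH -5 -> 8 -5
EQ      -> 0
LOAD 2  -> 0 60
OVER    -> 0 60 0
EQ      -> 0 0
EQ      -> 1
PUSH 68 -> 1 68
SWAP    -> 68 1
DIV     -> 68
STORE 1 -> (empty)
PUSH 8  -> 8
LOAD 2  -> 8 60
SWAP    -> 60 8
OVER    -> 60 8 60
OVER    -> 60 8 60 8
MUL     -> 60 8 480
ADD     -> 60 488
NEG     -> 60 -488

60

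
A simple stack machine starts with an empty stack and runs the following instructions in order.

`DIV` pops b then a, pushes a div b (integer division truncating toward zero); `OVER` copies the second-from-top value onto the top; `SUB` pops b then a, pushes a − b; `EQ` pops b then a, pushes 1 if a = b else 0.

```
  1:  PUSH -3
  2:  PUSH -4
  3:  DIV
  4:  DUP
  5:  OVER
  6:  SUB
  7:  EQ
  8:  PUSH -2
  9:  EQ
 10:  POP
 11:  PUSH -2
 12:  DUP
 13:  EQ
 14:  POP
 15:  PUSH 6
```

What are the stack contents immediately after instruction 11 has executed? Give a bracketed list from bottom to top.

PUSH -3 : [-3]
PUSH -4 : [-3, -4]
DIV     : [0]
DUP     : [0, 0]
OVER    : [0, 0, 0]
SUB     : [0, 0]
EQ      : [1]
PUSH -2 : [1, -2]
EQ      : [0]
POP     : []
PUSH -2 : [-2]

[-2]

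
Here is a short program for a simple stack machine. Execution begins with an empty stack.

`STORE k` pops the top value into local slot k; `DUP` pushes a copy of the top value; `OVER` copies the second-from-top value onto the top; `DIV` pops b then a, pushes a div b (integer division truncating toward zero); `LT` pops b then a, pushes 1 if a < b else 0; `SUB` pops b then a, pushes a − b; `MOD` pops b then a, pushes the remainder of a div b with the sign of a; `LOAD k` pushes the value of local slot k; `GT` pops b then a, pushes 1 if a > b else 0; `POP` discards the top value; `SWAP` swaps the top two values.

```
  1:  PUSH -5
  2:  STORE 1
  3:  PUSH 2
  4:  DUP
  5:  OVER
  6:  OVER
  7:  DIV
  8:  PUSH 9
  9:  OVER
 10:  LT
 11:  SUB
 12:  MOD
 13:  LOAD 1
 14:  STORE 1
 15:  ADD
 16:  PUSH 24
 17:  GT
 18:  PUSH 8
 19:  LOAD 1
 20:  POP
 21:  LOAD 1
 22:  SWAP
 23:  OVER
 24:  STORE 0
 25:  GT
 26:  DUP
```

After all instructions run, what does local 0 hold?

PUSH -5  -5
STORE 1  (empty)
PUSH 2   2
DUP      2 2
OVER     2 2 2
OVER     2 2 2 2
DIV      2 2 1
PUSH 9   2 2 1 9
OVER     2 2 1 9 1
LT       2 2 1 0
SUB      2 2 1
MOD      2 0
LOAD 1   2 0 -5
STORE 1  2 0
ADD      2
PUSH 24  2 24
GT       0
PUSH 8   0 8
LOAD 1   0 8 -5
POP      0 8
LOAD 1   0 8 -5
SWAP     0 -5 8
OVER     0 -5 8 -5
STORE 0  0 -5 8
GT       0 0
DUP      0 0 0

-5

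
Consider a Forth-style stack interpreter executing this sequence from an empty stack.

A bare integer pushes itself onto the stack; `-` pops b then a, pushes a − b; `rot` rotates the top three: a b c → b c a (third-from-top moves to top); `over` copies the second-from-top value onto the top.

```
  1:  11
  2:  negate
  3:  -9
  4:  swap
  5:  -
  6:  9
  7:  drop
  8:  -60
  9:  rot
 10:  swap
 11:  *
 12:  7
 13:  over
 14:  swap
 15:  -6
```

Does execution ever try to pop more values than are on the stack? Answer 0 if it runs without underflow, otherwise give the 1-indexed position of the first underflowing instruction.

11     -> 11
negate -> -11
-9     -> -11 -9
swap   -> -9 -11
-      -> 2
9      -> 2 9
drop   -> 2
-60    -> 2 -60
rot  — needs 3 operands, stack has 2 → underflow

9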